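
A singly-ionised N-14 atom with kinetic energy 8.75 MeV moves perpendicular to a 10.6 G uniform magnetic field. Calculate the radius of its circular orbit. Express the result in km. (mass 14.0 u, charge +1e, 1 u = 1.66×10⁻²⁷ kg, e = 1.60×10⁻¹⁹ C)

Convert the energy: K = 8.75 MeV = 1.40×10^-12 J.
v = √(2K/m) = √(2·1.40×10^-12/2.32×10^-26) = 1.10×10^7 m/s.
r = mv/(qB) = (2.32×10^-26)(1.10×10^7) / [(1×1.60×10^-19)(1.06×10^-3)] = 1500 m.

r ≈ 1.50 km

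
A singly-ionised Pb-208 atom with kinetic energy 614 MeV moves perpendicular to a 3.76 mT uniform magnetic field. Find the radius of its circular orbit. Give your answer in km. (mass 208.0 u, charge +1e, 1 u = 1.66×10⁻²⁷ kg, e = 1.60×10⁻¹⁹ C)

r ≈ 13.7 km

Convert the energy: K = 614 MeV = 9.82×10^-11 J.
v = √(2K/m) = √(2·9.82×10^-11/3.45×10^-25) = 2.39×10^7 m/s.
r = mv/(qB) = (3.45×10^-25)(2.39×10^7) / [(1×1.60×10^-19)(3.76×10^-3)] = 1.37×10^4 m.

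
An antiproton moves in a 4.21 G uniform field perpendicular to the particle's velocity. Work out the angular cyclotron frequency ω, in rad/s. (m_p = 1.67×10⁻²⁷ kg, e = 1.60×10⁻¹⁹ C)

ω ≈ 4.03×10^4 rad/s

ω = qB/m = (1×1.60×10^-19)(4.21×10^-4) / (1.67×10^-27) = 4.03×10^4 rad/s.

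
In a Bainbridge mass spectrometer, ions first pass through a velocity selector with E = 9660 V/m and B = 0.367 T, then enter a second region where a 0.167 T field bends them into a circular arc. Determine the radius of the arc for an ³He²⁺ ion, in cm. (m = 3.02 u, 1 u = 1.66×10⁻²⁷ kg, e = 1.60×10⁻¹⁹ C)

r ≈ 0.247 cm

The selector passes v = E/B = 9660/0.367 = 2.63×10^4 m/s.
In the deflection region, r = mv/(qB₂) = (5.01×10^-27)(2.63×10^4) / [(2×1.60×10^-19)(0.167)] = 2.47×10^-3 m.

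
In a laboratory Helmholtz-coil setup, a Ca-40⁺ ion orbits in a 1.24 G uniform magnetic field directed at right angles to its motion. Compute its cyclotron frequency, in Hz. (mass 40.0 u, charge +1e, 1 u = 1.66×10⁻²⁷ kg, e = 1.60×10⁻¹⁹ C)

f ≈ 47.6 Hz

f = qB/(2πm) = (1×1.60×10^-19)(1.24×10^-4) / [2π(6.64×10^-26)] = 47.6 Hz.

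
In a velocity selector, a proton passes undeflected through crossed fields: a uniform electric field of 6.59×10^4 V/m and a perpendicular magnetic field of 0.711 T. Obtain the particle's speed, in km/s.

For zero net force, qE = qvB, so v = E/B.
v = (6.59×10^4) / (0.711) = 9.27×10^4 m/s.

v ≈ 92.7 km/s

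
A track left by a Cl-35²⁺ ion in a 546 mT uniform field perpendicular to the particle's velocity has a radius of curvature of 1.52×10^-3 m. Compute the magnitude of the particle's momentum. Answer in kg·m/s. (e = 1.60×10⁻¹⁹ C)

Since qvB = mv²/r, the momentum p = mv = qBr.
p = (2×1.60×10^-19)(0.546)(1.52×10^-3) = 2.66×10^-22 kg·m/s.

p ≈ 2.66×10^-22 kg·m/s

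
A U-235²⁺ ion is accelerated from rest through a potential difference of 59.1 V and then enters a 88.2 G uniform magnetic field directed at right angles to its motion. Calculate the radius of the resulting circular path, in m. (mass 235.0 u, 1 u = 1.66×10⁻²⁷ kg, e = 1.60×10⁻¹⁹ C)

r ≈ 1.36 m

The kinetic energy gained is K = qV = (2×1.60×10^-19)(59.1) = 1.89×10^-17 J.
v = √(2K/m) = 9850 m/s.
r = mv/(qB) = (3.90×10^-25)(9850) / [(2×1.60×10^-19)(8.82×10^-3)] = 1.36 m.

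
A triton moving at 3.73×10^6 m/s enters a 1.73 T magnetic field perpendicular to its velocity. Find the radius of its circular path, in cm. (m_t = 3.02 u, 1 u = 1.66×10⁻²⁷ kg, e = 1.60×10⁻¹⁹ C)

r ≈ 6.76 cm

The magnetic force provides the centripetal force: qvB = mv²/r, so r = mv/(qB).
r = (5.01×10^-27 kg)(3.73×10^6 m/s) / [(1×1.60×10^-19 C)(1.73 T)] = 0.0676 m.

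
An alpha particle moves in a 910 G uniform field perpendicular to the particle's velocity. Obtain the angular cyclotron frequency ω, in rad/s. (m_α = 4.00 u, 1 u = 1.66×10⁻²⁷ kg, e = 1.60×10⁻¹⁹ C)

ω = qB/m = (2×1.60×10^-19)(0.0910) / (6.64×10^-27) = 4.39×10^6 rad/s.

ω ≈ 4.39×10^6 rad/s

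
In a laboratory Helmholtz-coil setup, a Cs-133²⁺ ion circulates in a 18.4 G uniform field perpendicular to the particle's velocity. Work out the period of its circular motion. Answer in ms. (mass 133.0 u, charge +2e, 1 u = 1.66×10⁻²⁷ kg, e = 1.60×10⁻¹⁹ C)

The cyclotron period is independent of speed: T = 2πm/(qB).
T = 2π(2.21×10^-25) / [(2×1.60×10^-19)(1.84×10^-3)] = 2.36×10^-3 s.

T ≈ 2.36 ms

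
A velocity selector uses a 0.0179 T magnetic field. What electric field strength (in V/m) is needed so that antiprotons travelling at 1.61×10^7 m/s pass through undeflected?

E ≈ 2.88×10^5 V/m

qE = qvB ⇒ E = vB = (1.61×10^7)(0.0179) = 2.88×10^5 V/m.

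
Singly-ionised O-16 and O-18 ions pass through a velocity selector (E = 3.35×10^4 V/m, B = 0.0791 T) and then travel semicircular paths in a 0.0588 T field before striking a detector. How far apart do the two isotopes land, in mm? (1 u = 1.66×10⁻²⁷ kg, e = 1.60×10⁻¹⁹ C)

Δd ≈ 299 mm

Both emerge at v = E/B₁ = 4.24×10^5 m/s.
r = mv/(qB₂), so r₁ = 1.196 m and r₂ = 1.345 m, giving Δr = 0.149 m.
After a semicircle each ion lands a diameter 2r from the entry slit, so the separation is 2Δr = 0.299 m.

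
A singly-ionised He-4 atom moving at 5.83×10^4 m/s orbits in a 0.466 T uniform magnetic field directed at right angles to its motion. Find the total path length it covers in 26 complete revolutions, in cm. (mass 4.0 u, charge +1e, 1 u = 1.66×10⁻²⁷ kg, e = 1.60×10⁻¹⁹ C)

L ≈ 84.8 cm

r = mv/(qB) = 5.19×10^-3 m, so one revolution covers 2πr = 0.0326 m.
In 26 revolutions: L = 26·2πr = 0.848 m.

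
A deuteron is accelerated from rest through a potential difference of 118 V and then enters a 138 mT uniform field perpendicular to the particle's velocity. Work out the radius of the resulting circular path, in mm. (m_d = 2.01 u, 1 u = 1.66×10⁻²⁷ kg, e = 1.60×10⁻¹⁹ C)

The kinetic energy gained is K = qV = (1×1.60×10^-19)(118) = 1.89×10^-17 J.
v = √(2K/m) = 1.06×10^5 m/s.
r = mv/(qB) = (3.34×10^-27)(1.06×10^5) / [(1×1.60×10^-19)(0.138)] = 0.0161 m.

r ≈ 16.1 mm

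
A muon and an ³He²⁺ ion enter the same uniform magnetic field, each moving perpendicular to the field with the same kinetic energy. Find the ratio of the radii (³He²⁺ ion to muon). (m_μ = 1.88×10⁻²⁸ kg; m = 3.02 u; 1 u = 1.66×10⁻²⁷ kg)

r = √(2mK)/(qB) ⇒ at equal K, r ∝ √m/q.
r_{³He²⁺ ion}/r_{muon} = 2.58.

ratio ≈ 2.58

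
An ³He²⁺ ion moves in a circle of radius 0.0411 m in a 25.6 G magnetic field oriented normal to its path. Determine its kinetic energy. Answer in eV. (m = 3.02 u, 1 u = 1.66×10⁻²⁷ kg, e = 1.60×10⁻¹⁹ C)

K ≈ 0.707 eV

v = qBr/m = (2×1.60×10^-19)(2.56×10^-3)(0.0411) / (5.01×10^-27) = 6720 m/s.
K = ½mv² = 0.5·(5.01×10^-27)·(6720)² = 1.13×10^-19 J = 0.707 eV.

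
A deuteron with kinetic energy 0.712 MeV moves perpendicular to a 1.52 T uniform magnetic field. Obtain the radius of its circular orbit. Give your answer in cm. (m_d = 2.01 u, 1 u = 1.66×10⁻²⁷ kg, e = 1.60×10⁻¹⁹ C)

r ≈ 11.3 cm

Convert the energy: K = 0.712 MeV = 1.14×10^-13 J.
v = √(2K/m) = √(2·1.14×10^-13/3.34×10^-27) = 8.26×10^6 m/s.
r = mv/(qB) = (3.34×10^-27)(8.26×10^6) / [(1×1.60×10^-19)(1.52)] = 0.113 m.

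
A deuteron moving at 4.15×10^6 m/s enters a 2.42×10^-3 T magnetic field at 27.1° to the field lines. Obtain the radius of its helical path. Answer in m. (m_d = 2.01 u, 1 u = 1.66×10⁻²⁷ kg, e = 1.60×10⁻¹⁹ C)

r ≈ 16.3 m

Only the perpendicular component v⊥ = v sin27.1° = 1.89×10^6 m/s is bent by the field.
r = m v⊥ /(qB) = (3.34×10^-27)(1.89×10^6) / [(1×1.60×10^-19)(2.42×10^-3)] = 16.3 m.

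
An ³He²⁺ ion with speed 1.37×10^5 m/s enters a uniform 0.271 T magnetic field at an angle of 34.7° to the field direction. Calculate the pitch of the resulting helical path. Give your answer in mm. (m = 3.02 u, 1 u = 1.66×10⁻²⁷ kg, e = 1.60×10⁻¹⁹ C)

The velocity component along B is v∥ = v cos34.7° = 1.13×10^5 m/s.
The cyclotron period T = 2πm/(qB) = 3.63×10^-7 s is set by m, q, B alone.
Pitch = v∥·T = (1.13×10^5)(3.63×10^-7) = 0.0409 m.

pitch ≈ 40.9 mm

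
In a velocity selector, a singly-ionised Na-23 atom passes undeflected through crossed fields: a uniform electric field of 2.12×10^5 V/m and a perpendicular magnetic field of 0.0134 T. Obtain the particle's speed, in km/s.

For zero net force, qE = qvB, so v = E/B.
v = (2.12×10^5) / (0.0134) = 1.58×10^7 m/s.

v ≈ 15800 km/s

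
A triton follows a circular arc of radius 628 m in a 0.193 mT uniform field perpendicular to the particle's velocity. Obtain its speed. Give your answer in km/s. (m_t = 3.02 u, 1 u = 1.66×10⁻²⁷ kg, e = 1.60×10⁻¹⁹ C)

v ≈ 3870 km/s

From qvB = mv²/r, v = qBr/m.
v = (1×1.60×10^-19)(1.93×10^-4)(628) / (5.01×10^-27) = 3.87×10^6 m/s.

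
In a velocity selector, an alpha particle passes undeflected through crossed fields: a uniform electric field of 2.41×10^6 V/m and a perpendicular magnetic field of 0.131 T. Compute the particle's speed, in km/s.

v ≈ 18400 km/s

For zero net force, qE = qvB, so v = E/B.
v = (2.41×10^6) / (0.131) = 1.84×10^7 m/s.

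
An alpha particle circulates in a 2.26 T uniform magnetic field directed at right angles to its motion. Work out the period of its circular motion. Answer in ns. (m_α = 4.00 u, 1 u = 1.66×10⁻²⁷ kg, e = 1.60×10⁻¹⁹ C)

T ≈ 57.7 ns

The cyclotron period is independent of speed: T = 2πm/(qB).
T = 2π(6.64×10^-27) / [(2×1.60×10^-19)(2.26)] = 5.77×10^-8 s.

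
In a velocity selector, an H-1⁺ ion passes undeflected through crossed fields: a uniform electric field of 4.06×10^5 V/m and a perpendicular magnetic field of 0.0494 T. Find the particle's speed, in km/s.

For zero net force, qE = qvB, so v = E/B.
v = (4.06×10^5) / (0.0494) = 8.22×10^6 m/s.

v ≈ 8220 km/s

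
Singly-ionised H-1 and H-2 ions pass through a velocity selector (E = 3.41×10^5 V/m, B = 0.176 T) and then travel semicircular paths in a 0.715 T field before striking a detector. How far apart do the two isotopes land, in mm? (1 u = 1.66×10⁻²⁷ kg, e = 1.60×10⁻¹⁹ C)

Δd ≈ 56.2 mm

Both emerge at v = E/B₁ = 1.94×10^6 m/s.
r = mv/(qB₂), so r₁ = 0.0281 m and r₂ = 0.0562 m, giving Δr = 0.0281 m.
After a semicircle each ion lands a diameter 2r from the entry slit, so the separation is 2Δr = 0.0562 m.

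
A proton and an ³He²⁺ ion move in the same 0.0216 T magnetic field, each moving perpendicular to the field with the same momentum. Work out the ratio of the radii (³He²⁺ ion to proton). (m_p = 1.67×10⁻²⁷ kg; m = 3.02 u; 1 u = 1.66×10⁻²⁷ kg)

ratio ≈ 0.500

r = p/(qB) ⇒ at equal p, r ∝ 1/q.
r_{³He²⁺ ion}/r_{proton} = 0.500.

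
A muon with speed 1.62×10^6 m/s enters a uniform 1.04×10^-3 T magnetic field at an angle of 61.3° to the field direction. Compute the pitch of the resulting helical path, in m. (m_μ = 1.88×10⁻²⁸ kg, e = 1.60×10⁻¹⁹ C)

pitch ≈ 5.52 m

The velocity component along B is v∥ = v cos61.3° = 7.78×10^5 m/s.
The cyclotron period T = 2πm/(qB) = 7.10×10^-6 s is set by m, q, B alone.
Pitch = v∥·T = (7.78×10^5)(7.10×10^-6) = 5.52 m.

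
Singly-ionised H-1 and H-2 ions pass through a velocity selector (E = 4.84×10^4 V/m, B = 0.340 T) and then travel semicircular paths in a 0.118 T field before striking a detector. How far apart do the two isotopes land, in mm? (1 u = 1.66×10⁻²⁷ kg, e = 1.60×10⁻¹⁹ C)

Δd ≈ 25.0 mm

Both emerge at v = E/B₁ = 1.42×10^5 m/s.
r = mv/(qB₂), so r₁ = 0.0125 m and r₂ = 0.0250 m, giving Δr = 0.0125 m.
After a semicircle each ion lands a diameter 2r from the entry slit, so the separation is 2Δr = 0.0250 m.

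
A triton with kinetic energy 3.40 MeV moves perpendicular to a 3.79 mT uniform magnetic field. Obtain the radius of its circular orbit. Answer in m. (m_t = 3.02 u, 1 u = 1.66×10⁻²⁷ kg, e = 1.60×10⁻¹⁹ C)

Convert the energy: K = 3.40 MeV = 5.44×10^-13 J.
v = √(2K/m) = √(2·5.44×10^-13/5.01×10^-27) = 1.47×10^7 m/s.
r = mv/(qB) = (5.01×10^-27)(1.47×10^7) / [(1×1.60×10^-19)(3.79×10^-3)] = 122 m.

r ≈ 122 m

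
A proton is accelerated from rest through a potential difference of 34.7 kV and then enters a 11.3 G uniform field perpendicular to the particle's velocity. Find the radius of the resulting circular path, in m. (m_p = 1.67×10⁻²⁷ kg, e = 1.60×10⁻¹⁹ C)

The kinetic energy gained is K = qV = (1×1.60×10^-19)(3.47×10^4) = 5.55×10^-15 J.
v = √(2K/m) = 2.58×10^6 m/s.
r = mv/(qB) = (1.67×10^-27)(2.58×10^6) / [(1×1.60×10^-19)(1.13×10^-3)] = 23.8 m.

r ≈ 23.8 m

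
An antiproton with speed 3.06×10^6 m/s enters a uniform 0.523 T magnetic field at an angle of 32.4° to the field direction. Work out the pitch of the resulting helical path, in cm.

pitch ≈ 32.4 cm

The velocity component along B is v∥ = v cos32.4° = 2.58×10^6 m/s.
The cyclotron period T = 2πm/(qB) = 1.25×10^-7 s is set by m, q, B alone.
Pitch = v∥·T = (2.58×10^6)(1.25×10^-7) = 0.324 m.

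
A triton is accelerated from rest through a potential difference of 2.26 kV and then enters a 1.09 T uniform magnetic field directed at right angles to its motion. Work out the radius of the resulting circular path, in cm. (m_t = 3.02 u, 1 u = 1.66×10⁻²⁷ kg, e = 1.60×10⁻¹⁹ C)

The kinetic energy gained is K = qV = (1×1.60×10^-19)(2260) = 3.62×10^-16 J.
v = √(2K/m) = 3.80×10^5 m/s.
r = mv/(qB) = (5.01×10^-27)(3.80×10^5) / [(1×1.60×10^-19)(1.09)] = 0.0109 m.

r ≈ 1.09 cm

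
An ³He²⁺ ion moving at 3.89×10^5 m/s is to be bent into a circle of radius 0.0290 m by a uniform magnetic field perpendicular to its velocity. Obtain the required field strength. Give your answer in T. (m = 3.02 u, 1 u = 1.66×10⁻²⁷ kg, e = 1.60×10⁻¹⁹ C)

B ≈ 0.210 T

qvB = mv²/r gives B = mv/(qr).
B = (5.01×10^-27)(3.89×10^5) / [(2×1.60×10^-19)(0.0290)] = 0.210 T.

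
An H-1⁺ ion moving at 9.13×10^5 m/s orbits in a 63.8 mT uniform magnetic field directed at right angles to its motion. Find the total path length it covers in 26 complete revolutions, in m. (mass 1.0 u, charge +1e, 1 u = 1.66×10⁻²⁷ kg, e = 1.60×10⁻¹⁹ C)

L ≈ 24.3 m

r = mv/(qB) = 0.148 m, so one revolution covers 2πr = 0.933 m.
In 26 revolutions: L = 26·2πr = 24.3 m.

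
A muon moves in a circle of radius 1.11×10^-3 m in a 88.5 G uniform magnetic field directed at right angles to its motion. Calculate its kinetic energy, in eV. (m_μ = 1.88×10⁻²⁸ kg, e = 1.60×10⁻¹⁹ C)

v = qBr/m = (1×1.60×10^-19)(8.85×10^-3)(1.11×10^-3) / (1.88×10^-28) = 8360 m/s.
K = ½mv² = 0.5·(1.88×10^-28)·(8360)² = 6.57×10^-21 J = 0.0411 eV.

K ≈ 0.0411 eV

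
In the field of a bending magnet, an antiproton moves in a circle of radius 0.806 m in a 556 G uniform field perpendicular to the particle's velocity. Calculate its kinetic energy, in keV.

v = qBr/m = (1×1.60×10^-19)(0.0556)(0.806) / (1.67×10^-27) = 4.29×10^6 m/s.
K = ½mv² = 0.5·(1.67×10^-27)·(4.29×10^6)² = 1.54×10^-14 J = 96.2 keV.

K ≈ 96.2 keV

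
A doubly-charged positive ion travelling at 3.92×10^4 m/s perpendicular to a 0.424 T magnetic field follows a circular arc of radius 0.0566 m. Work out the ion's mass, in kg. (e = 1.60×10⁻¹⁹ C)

qvB = mv²/r ⇒ m = qBr/v.
m = (2×1.60×10^-19)(0.424)(0.0566) / (3.92×10^4) = 1.96×10^-25 kg.

m ≈ 1.96×10^-25 kg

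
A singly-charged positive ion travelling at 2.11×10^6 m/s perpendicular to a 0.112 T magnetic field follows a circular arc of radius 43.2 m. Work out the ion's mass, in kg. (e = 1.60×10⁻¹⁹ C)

qvB = mv²/r ⇒ m = qBr/v.
m = (1×1.60×10^-19)(0.112)(43.2) / (2.11×10^6) = 3.67×10^-25 kg.

m ≈ 3.67×10^-25 kg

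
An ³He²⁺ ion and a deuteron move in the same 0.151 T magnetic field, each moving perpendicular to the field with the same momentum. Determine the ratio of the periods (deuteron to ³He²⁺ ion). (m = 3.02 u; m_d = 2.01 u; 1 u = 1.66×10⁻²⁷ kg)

ratio ≈ 1.33

T = 2πm/(qB) is independent of speed, so T₂/T₁ = (m₂/q₂)/(m₁/q₁).
T_{deuteron}/T_{³He²⁺ ion} = (3.34×10^-27/1e) / (5.01×10^-27/2e) = 1.33.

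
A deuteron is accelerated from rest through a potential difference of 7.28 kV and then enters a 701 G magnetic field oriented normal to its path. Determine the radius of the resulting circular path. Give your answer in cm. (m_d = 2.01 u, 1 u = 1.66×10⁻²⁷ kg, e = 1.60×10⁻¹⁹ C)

The kinetic energy gained is K = qV = (1×1.60×10^-19)(7280) = 1.16×10^-15 J.
v = √(2K/m) = 8.36×10^5 m/s.
r = mv/(qB) = (3.34×10^-27)(8.36×10^5) / [(1×1.60×10^-19)(0.0701)] = 0.249 m.

r ≈ 24.9 cm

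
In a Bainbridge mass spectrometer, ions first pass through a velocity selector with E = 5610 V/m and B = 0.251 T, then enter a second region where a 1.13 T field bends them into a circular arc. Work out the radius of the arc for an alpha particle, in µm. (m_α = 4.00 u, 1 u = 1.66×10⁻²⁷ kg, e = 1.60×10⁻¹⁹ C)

r ≈ 410 µm

The selector passes v = E/B = 5610/0.251 = 2.24×10^4 m/s.
In the deflection region, r = mv/(qB₂) = (6.64×10^-27)(2.24×10^4) / [(2×1.60×10^-19)(1.13)] = 4.10×10^-4 m.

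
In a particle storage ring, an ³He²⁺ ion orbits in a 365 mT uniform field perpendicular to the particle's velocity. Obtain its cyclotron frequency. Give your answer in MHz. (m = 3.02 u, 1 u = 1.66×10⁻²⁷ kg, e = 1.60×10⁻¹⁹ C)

f = qB/(2πm) = (2×1.60×10^-19)(0.365) / [2π(5.01×10^-27)] = 3.71×10^6 Hz.

f ≈ 3.71 MHz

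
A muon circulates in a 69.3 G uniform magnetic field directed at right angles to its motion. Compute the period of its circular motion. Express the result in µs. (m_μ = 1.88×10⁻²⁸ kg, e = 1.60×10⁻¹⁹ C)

The cyclotron period is independent of speed: T = 2πm/(qB).
T = 2π(1.88×10^-28) / [(1×1.60×10^-19)(6.93×10^-3)] = 1.07×10^-6 s.

T ≈ 1.07 µs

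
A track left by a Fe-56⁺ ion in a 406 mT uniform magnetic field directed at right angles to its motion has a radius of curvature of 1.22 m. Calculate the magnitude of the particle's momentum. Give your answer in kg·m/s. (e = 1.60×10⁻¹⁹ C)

p ≈ 7.93×10^-20 kg·m/s

Since qvB = mv²/r, the momentum p = mv = qBr.
p = (1×1.60×10^-19)(0.406)(1.22) = 7.93×10^-20 kg·m/s.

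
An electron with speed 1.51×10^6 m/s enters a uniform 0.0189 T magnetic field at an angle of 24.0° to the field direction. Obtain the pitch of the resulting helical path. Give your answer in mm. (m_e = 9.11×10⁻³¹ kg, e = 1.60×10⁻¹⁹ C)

The velocity component along B is v∥ = v cos24.0° = 1.38×10^6 m/s.
The cyclotron period T = 2πm/(qB) = 1.89×10^-9 s is set by m, q, B alone.
Pitch = v∥·T = (1.38×10^6)(1.89×10^-9) = 2.61×10^-3 m.

pitch ≈ 2.61 mm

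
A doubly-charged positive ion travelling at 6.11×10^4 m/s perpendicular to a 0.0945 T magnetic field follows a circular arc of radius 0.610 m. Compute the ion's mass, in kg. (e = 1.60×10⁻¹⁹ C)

m ≈ 3.02×10^-25 kg

qvB = mv²/r ⇒ m = qBr/v.
m = (2×1.60×10^-19)(0.0945)(0.610) / (6.11×10^4) = 3.02×10^-25 kg.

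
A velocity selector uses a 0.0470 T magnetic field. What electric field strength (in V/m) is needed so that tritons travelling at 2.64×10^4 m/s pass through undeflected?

qE = qvB ⇒ E = vB = (2.64×10^4)(0.0470) = 1240 V/m.

E ≈ 1240 V/m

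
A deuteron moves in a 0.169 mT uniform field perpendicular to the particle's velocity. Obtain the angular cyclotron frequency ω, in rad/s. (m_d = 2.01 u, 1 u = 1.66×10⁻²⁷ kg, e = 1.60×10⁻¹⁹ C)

ω ≈ 8100 rad/s

ω = qB/m = (1×1.60×10^-19)(1.69×10^-4) / (3.34×10^-27) = 8100 rad/s.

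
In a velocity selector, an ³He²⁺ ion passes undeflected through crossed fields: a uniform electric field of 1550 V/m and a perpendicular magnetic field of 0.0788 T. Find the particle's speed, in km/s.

For zero net force, qE = qvB, so v = E/B.
v = (1550) / (0.0788) = 1.97×10^4 m/s.

v ≈ 19.7 km/s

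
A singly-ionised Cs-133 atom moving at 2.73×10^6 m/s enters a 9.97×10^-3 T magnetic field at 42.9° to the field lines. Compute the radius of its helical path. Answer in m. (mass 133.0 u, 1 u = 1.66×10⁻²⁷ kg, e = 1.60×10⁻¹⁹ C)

Only the perpendicular component v⊥ = v sin42.9° = 1.86×10^6 m/s is bent by the field.
r = m v⊥ /(qB) = (2.21×10^-25)(1.86×10^6) / [(1×1.60×10^-19)(9.97×10^-3)] = 257 m.

r ≈ 257 m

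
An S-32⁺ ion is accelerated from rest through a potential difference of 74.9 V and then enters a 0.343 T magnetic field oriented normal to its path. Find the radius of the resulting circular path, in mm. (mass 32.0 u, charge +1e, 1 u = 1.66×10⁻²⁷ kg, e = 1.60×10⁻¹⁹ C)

The kinetic energy gained is K = qV = (1×1.60×10^-19)(74.9) = 1.20×10^-17 J.
v = √(2K/m) = 2.12×10^4 m/s.
r = mv/(qB) = (5.31×10^-26)(2.12×10^4) / [(1×1.60×10^-19)(0.343)] = 0.0206 m.

r ≈ 20.6 mm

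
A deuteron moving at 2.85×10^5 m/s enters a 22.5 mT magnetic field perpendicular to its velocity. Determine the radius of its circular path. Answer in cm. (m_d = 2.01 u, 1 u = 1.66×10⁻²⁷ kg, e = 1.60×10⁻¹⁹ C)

The magnetic force provides the centripetal force: qvB = mv²/r, so r = mv/(qB).
r = (3.34×10^-27 kg)(2.85×10^5 m/s) / [(1×1.60×10^-19 C)(0.0225 T)] = 0.264 m.

r ≈ 26.4 cm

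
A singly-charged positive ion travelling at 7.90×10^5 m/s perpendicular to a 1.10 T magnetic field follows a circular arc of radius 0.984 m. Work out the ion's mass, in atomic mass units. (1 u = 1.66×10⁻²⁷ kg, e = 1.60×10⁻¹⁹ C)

m ≈ 132 u

qvB = mv²/r ⇒ m = qBr/v.
m = (1×1.60×10^-19)(1.10)(0.984) / (7.90×10^5) = 2.19×10^-25 kg = 132 u.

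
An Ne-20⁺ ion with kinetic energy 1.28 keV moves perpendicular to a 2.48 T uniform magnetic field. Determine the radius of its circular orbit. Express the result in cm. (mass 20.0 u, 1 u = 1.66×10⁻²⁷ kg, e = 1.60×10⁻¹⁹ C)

Convert the energy: K = 1.28 keV = 2.05×10^-16 J.
v = √(2K/m) = √(2·2.05×10^-16/3.32×10^-26) = 1.11×10^5 m/s.
r = mv/(qB) = (3.32×10^-26)(1.11×10^5) / [(1×1.60×10^-19)(2.48)] = 9.29×10^-3 m.

r ≈ 0.929 cm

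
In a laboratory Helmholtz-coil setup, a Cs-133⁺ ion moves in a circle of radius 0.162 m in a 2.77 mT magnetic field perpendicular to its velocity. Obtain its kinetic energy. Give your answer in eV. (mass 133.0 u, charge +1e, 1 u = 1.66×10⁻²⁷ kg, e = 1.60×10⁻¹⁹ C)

v = qBr/m = (1×1.60×10^-19)(2.77×10^-3)(0.162) / (2.21×10^-25) = 325 m/s.
K = ½mv² = 0.5·(2.21×10^-25)·(325)² = 1.17×10^-20 J = 0.0730 eV.

K ≈ 0.0730 eV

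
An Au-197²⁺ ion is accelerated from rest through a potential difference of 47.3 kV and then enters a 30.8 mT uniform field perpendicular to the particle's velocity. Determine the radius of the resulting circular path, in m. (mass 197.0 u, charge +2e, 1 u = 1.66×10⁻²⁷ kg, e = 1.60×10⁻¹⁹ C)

The kinetic energy gained is K = qV = (2×1.60×10^-19)(4.73×10^4) = 1.51×10^-14 J.
v = √(2K/m) = 3.04×10^5 m/s.
r = mv/(qB) = (3.27×10^-25)(3.04×10^5) / [(2×1.60×10^-19)(0.0308)] = 10.1 m.

r ≈ 10.1 m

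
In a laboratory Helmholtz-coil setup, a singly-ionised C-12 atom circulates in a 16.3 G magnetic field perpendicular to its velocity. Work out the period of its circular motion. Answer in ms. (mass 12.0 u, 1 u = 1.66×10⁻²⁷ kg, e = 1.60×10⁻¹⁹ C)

The cyclotron period is independent of speed: T = 2πm/(qB).
T = 2π(1.99×10^-26) / [(1×1.60×10^-19)(1.63×10^-3)] = 4.80×10^-4 s.

T ≈ 0.480 ms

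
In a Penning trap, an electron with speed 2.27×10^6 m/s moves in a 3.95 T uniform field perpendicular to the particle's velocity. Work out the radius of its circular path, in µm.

r ≈ 3.27 µm

The magnetic force provides the centripetal force: qvB = mv²/r, so r = mv/(qB).
r = (9.11×10^-31 kg)(2.27×10^6 m/s) / [(1×1.60×10^-19 C)(3.95 T)] = 3.27×10^-6 m.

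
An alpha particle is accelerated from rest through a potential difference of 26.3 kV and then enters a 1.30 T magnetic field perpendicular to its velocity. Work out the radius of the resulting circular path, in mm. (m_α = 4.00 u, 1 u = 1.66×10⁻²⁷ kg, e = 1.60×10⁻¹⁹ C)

r ≈ 25.4 mm

The kinetic energy gained is K = qV = (2×1.60×10^-19)(2.63×10^4) = 8.42×10^-15 J.
v = √(2K/m) = 1.59×10^6 m/s.
r = mv/(qB) = (6.64×10^-27)(1.59×10^6) / [(2×1.60×10^-19)(1.30)] = 0.0254 m.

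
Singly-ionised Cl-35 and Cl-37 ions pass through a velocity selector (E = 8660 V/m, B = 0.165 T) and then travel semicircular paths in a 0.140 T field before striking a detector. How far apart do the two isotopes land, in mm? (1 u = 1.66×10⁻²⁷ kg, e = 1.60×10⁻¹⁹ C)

Both emerge at v = E/B₁ = 5.25×10^4 m/s.
r = mv/(qB₂), so r₁ = 0.13613 m and r₂ = 0.14391 m, giving Δr = 7.78×10^-3 m.
After a semicircle each ion lands a diameter 2r from the entry slit, so the separation is 2Δr = 0.0156 m.

Δd ≈ 15.6 mm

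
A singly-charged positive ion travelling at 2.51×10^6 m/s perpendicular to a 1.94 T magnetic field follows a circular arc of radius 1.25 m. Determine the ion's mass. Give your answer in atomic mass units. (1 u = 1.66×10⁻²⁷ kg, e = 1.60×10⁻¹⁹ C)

qvB = mv²/r ⇒ m = qBr/v.
m = (1×1.60×10^-19)(1.94)(1.25) / (2.51×10^6) = 1.55×10^-25 kg = 93.1 u.

m ≈ 93.1 u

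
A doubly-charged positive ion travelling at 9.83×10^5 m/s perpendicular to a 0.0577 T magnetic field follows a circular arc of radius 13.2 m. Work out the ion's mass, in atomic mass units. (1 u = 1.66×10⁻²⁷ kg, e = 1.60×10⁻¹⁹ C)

m ≈ 149 u

qvB = mv²/r ⇒ m = qBr/v.
m = (2×1.60×10^-19)(0.0577)(13.2) / (9.83×10^5) = 2.48×10^-25 kg = 149 u.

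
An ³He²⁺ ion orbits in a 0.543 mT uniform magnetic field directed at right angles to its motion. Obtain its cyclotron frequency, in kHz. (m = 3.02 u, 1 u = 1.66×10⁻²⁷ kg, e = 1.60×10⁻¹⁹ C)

f = qB/(2πm) = (2×1.60×10^-19)(5.43×10^-4) / [2π(5.01×10^-27)] = 5520 Hz.

f ≈ 5.52 kHz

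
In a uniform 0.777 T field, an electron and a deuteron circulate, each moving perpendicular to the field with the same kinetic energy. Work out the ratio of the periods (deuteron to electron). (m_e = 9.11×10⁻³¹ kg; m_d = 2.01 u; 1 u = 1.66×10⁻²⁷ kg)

T = 2πm/(qB) is independent of speed, so T₂/T₁ = (m₂/q₂)/(m₁/q₁).
T_{deuteron}/T_{electron} = (3.34×10^-27/1e) / (9.11×10^-31/1e) = 3660.

ratio ≈ 3660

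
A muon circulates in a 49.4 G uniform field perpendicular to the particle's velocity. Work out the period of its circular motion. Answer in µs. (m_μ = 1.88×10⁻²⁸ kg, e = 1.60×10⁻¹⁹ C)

T ≈ 1.49 µs

The cyclotron period is independent of speed: T = 2πm/(qB).
T = 2π(1.88×10^-28) / [(1×1.60×10^-19)(4.94×10^-3)] = 1.49×10^-6 s.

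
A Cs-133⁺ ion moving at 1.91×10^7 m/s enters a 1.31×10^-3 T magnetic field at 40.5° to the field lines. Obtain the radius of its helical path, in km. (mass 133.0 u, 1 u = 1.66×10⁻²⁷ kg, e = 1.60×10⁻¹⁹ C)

r ≈ 13.1 km

Only the perpendicular component v⊥ = v sin40.5° = 1.24×10^7 m/s is bent by the field.
r = m v⊥ /(qB) = (2.21×10^-25)(1.24×10^7) / [(1×1.60×10^-19)(1.31×10^-3)] = 1.31×10^4 m.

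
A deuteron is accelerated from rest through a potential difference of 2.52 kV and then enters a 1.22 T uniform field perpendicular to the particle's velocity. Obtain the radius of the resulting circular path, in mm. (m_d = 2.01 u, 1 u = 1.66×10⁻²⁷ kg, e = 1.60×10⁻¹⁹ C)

The kinetic energy gained is K = qV = (1×1.60×10^-19)(2520) = 4.03×10^-16 J.
v = √(2K/m) = 4.92×10^5 m/s.
r = mv/(qB) = (3.34×10^-27)(4.92×10^5) / [(1×1.60×10^-19)(1.22)] = 8.40×10^-3 m.

r ≈ 8.40 mm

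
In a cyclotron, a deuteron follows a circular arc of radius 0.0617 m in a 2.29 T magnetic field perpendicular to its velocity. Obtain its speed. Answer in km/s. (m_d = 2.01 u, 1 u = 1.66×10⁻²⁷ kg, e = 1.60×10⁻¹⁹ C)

From qvB = mv²/r, v = qBr/m.
v = (1×1.60×10^-19)(2.29)(0.0617) / (3.34×10^-27) = 6.78×10^6 m/s.

v ≈ 6780 km/s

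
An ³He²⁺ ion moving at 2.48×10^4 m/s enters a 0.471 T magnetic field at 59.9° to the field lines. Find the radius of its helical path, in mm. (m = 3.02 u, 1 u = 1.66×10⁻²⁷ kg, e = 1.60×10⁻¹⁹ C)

r ≈ 0.714 mm

Only the perpendicular component v⊥ = v sin59.9° = 2.15×10^4 m/s is bent by the field.
r = m v⊥ /(qB) = (5.01×10^-27)(2.15×10^4) / [(2×1.60×10^-19)(0.471)] = 7.14×10^-4 m.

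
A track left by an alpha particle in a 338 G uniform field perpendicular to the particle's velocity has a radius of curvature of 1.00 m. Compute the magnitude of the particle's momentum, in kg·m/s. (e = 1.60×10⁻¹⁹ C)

p ≈ 1.08×10^-20 kg·m/s

Since qvB = mv²/r, the momentum p = mv = qBr.
p = (2×1.60×10^-19)(0.0338)(1.00) = 1.08×10^-20 kg·m/s.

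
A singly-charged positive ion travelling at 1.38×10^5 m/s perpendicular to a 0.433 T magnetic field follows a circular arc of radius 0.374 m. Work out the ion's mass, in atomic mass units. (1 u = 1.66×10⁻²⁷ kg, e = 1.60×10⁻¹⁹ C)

m ≈ 113 u

qvB = mv²/r ⇒ m = qBr/v.
m = (1×1.60×10^-19)(0.433)(0.374) / (1.38×10^5) = 1.88×10^-25 kg = 113 u.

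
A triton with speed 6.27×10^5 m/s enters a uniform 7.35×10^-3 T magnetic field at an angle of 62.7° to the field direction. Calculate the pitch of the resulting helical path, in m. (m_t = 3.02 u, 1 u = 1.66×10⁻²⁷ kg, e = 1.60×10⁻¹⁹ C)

The velocity component along B is v∥ = v cos62.7° = 2.88×10^5 m/s.
The cyclotron period T = 2πm/(qB) = 2.68×10^-5 s is set by m, q, B alone.
Pitch = v∥·T = (2.88×10^5)(2.68×10^-5) = 7.70 m.

pitch ≈ 7.70 m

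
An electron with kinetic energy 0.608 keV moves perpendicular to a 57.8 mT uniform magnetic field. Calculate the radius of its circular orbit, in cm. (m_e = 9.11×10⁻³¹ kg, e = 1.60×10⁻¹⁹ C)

r ≈ 0.144 cm

Convert the energy: K = 0.608 keV = 9.73×10^-17 J.
v = √(2K/m) = √(2·9.73×10^-17/9.11×10^-31) = 1.46×10^7 m/s.
r = mv/(qB) = (9.11×10^-31)(1.46×10^7) / [(1×1.60×10^-19)(0.0578)] = 1.44×10^-3 m.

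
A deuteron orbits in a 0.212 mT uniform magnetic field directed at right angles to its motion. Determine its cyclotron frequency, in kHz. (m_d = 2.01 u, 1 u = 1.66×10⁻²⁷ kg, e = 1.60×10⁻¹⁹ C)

f = qB/(2πm) = (1×1.60×10^-19)(2.12×10^-4) / [2π(3.34×10^-27)] = 1620 Hz.

f ≈ 1.62 kHz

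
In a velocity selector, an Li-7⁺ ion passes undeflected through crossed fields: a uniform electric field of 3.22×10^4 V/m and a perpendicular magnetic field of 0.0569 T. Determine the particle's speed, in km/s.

v ≈ 566 km/s

For zero net force, qE = qvB, so v = E/B.
v = (3.22×10^4) / (0.0569) = 5.66×10^5 m/s.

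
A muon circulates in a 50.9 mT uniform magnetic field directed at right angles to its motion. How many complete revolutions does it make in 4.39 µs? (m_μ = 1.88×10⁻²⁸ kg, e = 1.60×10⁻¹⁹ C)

N = 30

T = 2πm/(qB) = 2π(1.88×10^-28) / [(1×1.60×10^-19)(0.0509)] = 1.4504×10^-7 s.
N = t/T = 4.39×10^-6 / 1.4504×10^-7 ≈ 30.27, so 30 complete revolutions.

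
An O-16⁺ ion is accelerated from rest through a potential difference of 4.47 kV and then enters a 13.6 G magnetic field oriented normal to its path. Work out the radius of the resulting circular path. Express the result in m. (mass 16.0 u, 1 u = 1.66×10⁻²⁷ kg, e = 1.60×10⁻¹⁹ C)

The kinetic energy gained is K = qV = (1×1.60×10^-19)(4470) = 7.15×10^-16 J.
v = √(2K/m) = 2.32×10^5 m/s.
r = mv/(qB) = (2.66×10^-26)(2.32×10^5) / [(1×1.60×10^-19)(1.36×10^-3)] = 28.3 m.

r ≈ 28.3 m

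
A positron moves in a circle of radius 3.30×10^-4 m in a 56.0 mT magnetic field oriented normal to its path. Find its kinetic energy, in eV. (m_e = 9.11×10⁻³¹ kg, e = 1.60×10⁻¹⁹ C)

v = qBr/m = (1×1.60×10^-19)(0.0560)(3.30×10^-4) / (9.11×10^-31) = 3.25×10^6 m/s.
K = ½mv² = 0.5·(9.11×10^-31)·(3.25×10^6)² = 4.80×10^-18 J = 30.0 eV.

K ≈ 30.0 eV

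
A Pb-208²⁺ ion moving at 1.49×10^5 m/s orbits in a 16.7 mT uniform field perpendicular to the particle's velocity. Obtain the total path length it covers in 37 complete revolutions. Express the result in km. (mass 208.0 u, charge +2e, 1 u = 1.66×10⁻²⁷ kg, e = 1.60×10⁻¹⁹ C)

L ≈ 2.24 km

r = mv/(qB) = 9.63 m, so one revolution covers 2πr = 60.5 m.
In 37 revolutions: L = 37·2πr = 2240 m.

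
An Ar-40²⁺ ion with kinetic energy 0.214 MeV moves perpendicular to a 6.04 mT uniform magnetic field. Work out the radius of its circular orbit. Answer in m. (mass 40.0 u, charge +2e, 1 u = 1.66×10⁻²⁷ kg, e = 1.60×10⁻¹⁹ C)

r ≈ 34.9 m

Convert the energy: K = 0.214 MeV = 3.42×10^-14 J.
v = √(2K/m) = √(2·3.42×10^-14/6.64×10^-26) = 1.02×10^6 m/s.
r = mv/(qB) = (6.64×10^-26)(1.02×10^6) / [(2×1.60×10^-19)(6.04×10^-3)] = 34.9 m.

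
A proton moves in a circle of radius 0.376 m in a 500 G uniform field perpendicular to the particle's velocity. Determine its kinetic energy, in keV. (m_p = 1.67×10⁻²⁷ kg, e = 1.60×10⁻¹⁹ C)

v = qBr/m = (1×1.60×10^-19)(0.0500)(0.376) / (1.67×10^-27) = 1.80×10^6 m/s.
K = ½mv² = 0.5·(1.67×10^-27)·(1.80×10^6)² = 2.71×10^-15 J = 16.9 keV.

K ≈ 16.9 keV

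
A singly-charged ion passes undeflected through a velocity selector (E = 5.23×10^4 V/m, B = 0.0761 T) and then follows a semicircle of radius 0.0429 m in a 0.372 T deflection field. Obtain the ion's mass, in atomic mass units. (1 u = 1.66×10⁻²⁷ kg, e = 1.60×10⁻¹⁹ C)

m ≈ 2.24 u

v = E/B₁ = 6.87×10^5 m/s.
From r = mv/(qB₂), m = qB₂r/v = (1×1.60×10^-19)(0.372)(0.0429) / (6.87×10^5) = 3.72×10^-27 kg.
In atomic mass units: m = 3.72×10^-27 / 1.66×10^-27 = 2.24 u.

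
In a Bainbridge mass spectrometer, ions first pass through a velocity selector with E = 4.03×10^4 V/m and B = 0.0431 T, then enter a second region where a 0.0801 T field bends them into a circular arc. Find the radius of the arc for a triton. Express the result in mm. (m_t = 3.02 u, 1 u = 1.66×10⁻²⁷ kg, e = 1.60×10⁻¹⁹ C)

The selector passes v = E/B = 4.03×10^4/0.0431 = 9.35×10^5 m/s.
In the deflection region, r = mv/(qB₂) = (5.01×10^-27)(9.35×10^5) / [(1×1.60×10^-19)(0.0801)] = 0.366 m.

r ≈ 366 mm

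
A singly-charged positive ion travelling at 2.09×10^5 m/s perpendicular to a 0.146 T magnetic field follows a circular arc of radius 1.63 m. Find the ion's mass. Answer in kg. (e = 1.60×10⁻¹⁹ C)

qvB = mv²/r ⇒ m = qBr/v.
m = (1×1.60×10^-19)(0.146)(1.63) / (2.09×10^5) = 1.82×10^-25 kg.

m ≈ 1.82×10^-25 kg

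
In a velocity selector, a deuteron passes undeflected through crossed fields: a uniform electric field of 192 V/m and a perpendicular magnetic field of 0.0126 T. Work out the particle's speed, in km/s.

For zero net force, qE = qvB, so v = E/B.
v = (192) / (0.0126) = 1.52×10^4 m/s.

v ≈ 15.2 km/s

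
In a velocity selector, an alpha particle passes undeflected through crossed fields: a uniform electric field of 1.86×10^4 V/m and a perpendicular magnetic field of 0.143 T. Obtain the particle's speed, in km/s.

For zero net force, qE = qvB, so v = E/B.
v = (1.86×10^4) / (0.143) = 1.30×10^5 m/s.

v ≈ 130 km/s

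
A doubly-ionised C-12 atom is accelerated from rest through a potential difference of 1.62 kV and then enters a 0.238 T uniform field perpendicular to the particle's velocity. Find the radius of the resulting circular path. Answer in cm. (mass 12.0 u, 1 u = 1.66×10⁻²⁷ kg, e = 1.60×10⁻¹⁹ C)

The kinetic energy gained is K = qV = (2×1.60×10^-19)(1620) = 5.18×10^-16 J.
v = √(2K/m) = 2.28×10^5 m/s.
r = mv/(qB) = (1.99×10^-26)(2.28×10^5) / [(2×1.60×10^-19)(0.238)] = 0.0597 m.

r ≈ 5.97 cm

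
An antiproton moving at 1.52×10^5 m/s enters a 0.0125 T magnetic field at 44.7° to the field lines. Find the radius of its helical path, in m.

Only the perpendicular component v⊥ = v sin44.7° = 1.07×10^5 m/s is bent by the field.
r = m v⊥ /(qB) = (1.67×10^-27)(1.07×10^5) / [(1×1.60×10^-19)(0.0125)] = 0.0893 m.

r ≈ 0.0893 m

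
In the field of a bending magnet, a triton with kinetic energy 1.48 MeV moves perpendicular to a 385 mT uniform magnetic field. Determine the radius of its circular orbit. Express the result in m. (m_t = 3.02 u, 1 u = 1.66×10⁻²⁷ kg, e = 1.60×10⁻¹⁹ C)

r ≈ 0.791 m

Convert the energy: K = 1.48 MeV = 2.37×10^-13 J.
v = √(2K/m) = √(2·2.37×10^-13/5.01×10^-27) = 9.72×10^6 m/s.
r = mv/(qB) = (5.01×10^-27)(9.72×10^6) / [(1×1.60×10^-19)(0.385)] = 0.791 m.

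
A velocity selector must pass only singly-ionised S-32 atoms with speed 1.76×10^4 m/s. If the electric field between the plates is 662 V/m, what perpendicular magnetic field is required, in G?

B ≈ 376 G

qE = qvB ⇒ B = E/v = (662) / (1.76×10^4) = 0.0376 T.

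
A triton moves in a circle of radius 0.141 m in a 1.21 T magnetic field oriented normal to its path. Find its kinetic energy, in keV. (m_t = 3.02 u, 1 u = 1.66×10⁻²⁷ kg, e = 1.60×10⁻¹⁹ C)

v = qBr/m = (1×1.60×10^-19)(1.21)(0.141) / (5.01×10^-27) = 5.45×10^6 m/s.
K = ½mv² = 0.5·(5.01×10^-27)·(5.45×10^6)² = 7.43×10^-14 J = 464 keV.

K ≈ 464 keV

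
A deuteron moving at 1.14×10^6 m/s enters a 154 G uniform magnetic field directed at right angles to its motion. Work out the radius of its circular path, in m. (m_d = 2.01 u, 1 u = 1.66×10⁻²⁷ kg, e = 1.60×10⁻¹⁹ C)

The magnetic force provides the centripetal force: qvB = mv²/r, so r = mv/(qB).
r = (3.34×10^-27 kg)(1.14×10^6 m/s) / [(1×1.60×10^-19 C)(0.0154 T)] = 1.54 m.

r ≈ 1.54 m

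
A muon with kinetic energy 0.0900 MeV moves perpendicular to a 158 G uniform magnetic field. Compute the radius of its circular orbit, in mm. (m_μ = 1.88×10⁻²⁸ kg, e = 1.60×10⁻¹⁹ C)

r ≈ 920 mm

Convert the energy: K = 0.0900 MeV = 1.44×10^-14 J.
v = √(2K/m) = √(2·1.44×10^-14/1.88×10^-28) = 1.24×10^7 m/s.
r = mv/(qB) = (1.88×10^-28)(1.24×10^7) / [(1×1.60×10^-19)(0.0158)] = 0.920 m.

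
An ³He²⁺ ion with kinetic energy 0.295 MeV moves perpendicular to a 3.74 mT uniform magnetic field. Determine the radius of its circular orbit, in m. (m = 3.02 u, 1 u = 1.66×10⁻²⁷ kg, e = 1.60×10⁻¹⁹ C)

Convert the energy: K = 0.295 MeV = 4.72×10^-14 J.
v = √(2K/m) = √(2·4.72×10^-14/5.01×10^-27) = 4.34×10^6 m/s.
r = mv/(qB) = (5.01×10^-27)(4.34×10^6) / [(2×1.60×10^-19)(3.74×10^-3)] = 18.2 m.

r ≈ 18.2 m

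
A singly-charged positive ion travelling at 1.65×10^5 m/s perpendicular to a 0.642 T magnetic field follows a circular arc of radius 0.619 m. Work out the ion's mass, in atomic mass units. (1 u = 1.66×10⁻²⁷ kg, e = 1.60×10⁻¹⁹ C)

qvB = mv²/r ⇒ m = qBr/v.
m = (1×1.60×10^-19)(0.642)(0.619) / (1.65×10^5) = 3.85×10^-25 kg = 232 u.

m ≈ 232 u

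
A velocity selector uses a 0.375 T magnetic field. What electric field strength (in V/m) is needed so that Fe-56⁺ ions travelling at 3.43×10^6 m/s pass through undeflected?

qE = qvB ⇒ E = vB = (3.43×10^6)(0.375) = 1.29×10^6 V/m.

E ≈ 1.29×10^6 V/m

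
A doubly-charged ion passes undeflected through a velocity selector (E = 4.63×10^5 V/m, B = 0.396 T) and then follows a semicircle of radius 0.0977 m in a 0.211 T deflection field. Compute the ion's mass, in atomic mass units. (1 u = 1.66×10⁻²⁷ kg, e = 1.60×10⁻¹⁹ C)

v = E/B₁ = 1.17×10^6 m/s.
From r = mv/(qB₂), m = qB₂r/v = (2×1.60×10^-19)(0.211)(0.0977) / (1.17×10^6) = 5.64×10^-27 kg.
In atomic mass units: m = 5.64×10^-27 / 1.66×10^-27 = 3.40 u.

m ≈ 3.40 u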